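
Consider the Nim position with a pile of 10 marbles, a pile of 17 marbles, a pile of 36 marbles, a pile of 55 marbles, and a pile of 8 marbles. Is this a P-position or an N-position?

Nim-sum: 10 ^ 17 ^ 36 ^ 55 ^ 8 = 0.
The nim-sum is 0, so this is a P-position: the player to move is in a losing position under optimal play.

P-position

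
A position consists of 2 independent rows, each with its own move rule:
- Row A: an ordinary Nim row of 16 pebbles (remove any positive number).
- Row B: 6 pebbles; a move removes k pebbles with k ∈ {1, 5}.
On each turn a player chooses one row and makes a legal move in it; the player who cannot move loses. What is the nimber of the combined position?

16

Row A is a plain Nim row of size 16, so its Grundy value is 16.
Build the Grundy sequence for row B with g(k) = mex{g(k−s) : s ∈ {1, 5}, s ≤ k}:
k:     0  1  2  3  4  5  6
g(k):  0  1  0  1  0  1  0
So g(6) = 0.
By the Sprague-Grundy theorem, the Grundy value of a sum of independent games is the XOR of the component values.
Combined value = 16 ⊕ 0 = 16.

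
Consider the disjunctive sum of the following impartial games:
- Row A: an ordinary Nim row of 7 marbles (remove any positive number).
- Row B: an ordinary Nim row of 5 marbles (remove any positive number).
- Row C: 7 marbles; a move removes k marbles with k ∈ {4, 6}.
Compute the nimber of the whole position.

3

Row A is a plain Nim row of size 7, so its Grundy value is 7.
Row B is a plain Nim row of size 5, so its Grundy value is 5.
Build the Grundy sequence for row C with g(k) = mex{g(k−s) : s ∈ {4, 6}, s ≤ k}:
g(0) = mex{} = 0
g(1) = mex{} = 0
g(2) = mex{} = 0
g(3) = mex{} = 0
g(4) = mex{0} = 1
g(5) = mex{0} = 1
g(6) = mex{0} = 1
g(7) = mex{0} = 1
So g(7) = 1.
By the Sprague-Grundy theorem, the Grundy value of a sum of independent games is the XOR of the component values.
Combined value = 7 XOR 5 XOR 1 = 3.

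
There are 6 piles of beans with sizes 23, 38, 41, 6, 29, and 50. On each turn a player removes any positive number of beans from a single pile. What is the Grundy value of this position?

49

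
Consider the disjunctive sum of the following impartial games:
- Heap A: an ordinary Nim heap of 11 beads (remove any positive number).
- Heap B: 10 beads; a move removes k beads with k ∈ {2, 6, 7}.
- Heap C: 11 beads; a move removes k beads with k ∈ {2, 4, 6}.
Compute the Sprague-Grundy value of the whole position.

9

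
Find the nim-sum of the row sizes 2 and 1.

3

Compute the nim-sum pairwise:
2 XOR 1 = 3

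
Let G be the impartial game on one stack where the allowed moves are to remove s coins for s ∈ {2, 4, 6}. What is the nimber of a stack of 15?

3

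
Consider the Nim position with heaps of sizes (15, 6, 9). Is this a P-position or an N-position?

P-position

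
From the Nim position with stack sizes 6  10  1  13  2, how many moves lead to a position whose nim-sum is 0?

3

Compute the nim-sum pairwise:
6 ^ 10 = 12
12 ^ 1 = 13
13 ^ 13 = 0
0 ^ 2 = 2
The overall nim-sum is X = 2. A stack of size p has a winning move iff p XOR X < p (reduce it to p XOR X).
  6: 6 XOR 2 = 4 < 6 — winning move (to 4).
  10: 10 XOR 2 = 8 < 10 — winning move (to 8).
  1: 1 XOR 2 = 3 ≥ 1 — no move.
  13: 13 XOR 2 = 15 ≥ 13 — no move.
  2: 2 XOR 2 = 0 < 2 — winning move (to 0).
That gives 3 winning moves.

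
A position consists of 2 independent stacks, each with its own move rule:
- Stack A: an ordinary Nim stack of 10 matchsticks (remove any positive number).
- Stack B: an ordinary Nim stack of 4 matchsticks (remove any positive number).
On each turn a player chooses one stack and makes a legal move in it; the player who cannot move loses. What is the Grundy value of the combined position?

Stack A is a plain Nim stack of size 10, so its Grundy value is 10.
Stack B is a plain Nim stack of size 4, so its Grundy value is 4.
The value of a disjunctive sum is the nim-sum of the parts.
Combined value = 10 ⊕ 4 = 14.

14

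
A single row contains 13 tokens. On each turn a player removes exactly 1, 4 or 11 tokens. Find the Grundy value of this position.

1

Build the Grundy sequence with g(k) = mex{g(k−s) : s ∈ {1, 4, 11}, s ≤ k}:
k:     0  1  2  3  4  5  6  7  8  9 10 11 12 13
g(k):  0  1  0  1  2  0  1  0  1  2  0  1  0  1
So g(13) = 1.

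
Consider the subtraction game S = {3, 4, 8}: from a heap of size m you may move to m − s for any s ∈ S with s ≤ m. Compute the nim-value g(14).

0

Grundy values for subtraction set {3, 4, 8}:
k:     0  1  2  3  4  5  6  7  8  9 10 11 12 13 14
g(k):  0  0  0  1  1  1  2  0  2  3  1  3  0  0  0
So g(14) = 0.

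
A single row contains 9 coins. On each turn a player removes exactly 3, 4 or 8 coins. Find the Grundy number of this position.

Build the Grundy sequence with g(k) = mex{g(k−s) : s ∈ {3, 4, 8}, s ≤ k}:
k:     0  1  2  3  4  5  6  7  8  9
g(k):  0  0  0  1  1  1  2  0  2  3
So g(9) = 3.

3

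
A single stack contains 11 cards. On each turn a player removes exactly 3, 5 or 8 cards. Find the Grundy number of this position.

Grundy values for subtraction set {3, 5, 8}:
k:     0  1  2  3  4  5  6  7  8  9 10 11
g(k):  0  0  0  1  1  1  2  2  2  3  3  0
So g(11) = 0.

0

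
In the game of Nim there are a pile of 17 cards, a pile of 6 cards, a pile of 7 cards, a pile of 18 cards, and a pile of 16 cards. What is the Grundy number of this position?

Compute the nim-sum pairwise:
17 XOR 6 = 23
23 XOR 7 = 16
16 XOR 18 = 2
2 XOR 16 = 18

18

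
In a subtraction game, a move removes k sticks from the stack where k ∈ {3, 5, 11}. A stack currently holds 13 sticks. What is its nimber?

1

Compute g(0), g(1), … for moves {3, 5, 11}:
g(0) = mex{} = 0
g(1) = mex{} = 0
g(2) = mex{} = 0
g(3) = mex{0} = 1
g(4) = mex{0} = 1
g(5) = mex{0} = 1
g(6) = mex{0,1} = 2
g(7) = mex{0,1} = 2
g(8) = mex{1} = 0
g(9) = mex{1,2} = 0
g(10) = mex{1,2} = 0
g(11) = mex{0,2} = 1
g(12) = mex{0,2} = 1
g(13) = mex{0} = 1
So g(13) = 1.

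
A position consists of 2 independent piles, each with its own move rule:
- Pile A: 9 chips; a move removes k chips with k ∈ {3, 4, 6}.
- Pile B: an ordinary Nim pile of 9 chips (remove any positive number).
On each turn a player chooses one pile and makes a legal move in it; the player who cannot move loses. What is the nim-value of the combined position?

Grundy values for pile A (subtraction set {3, 4, 6}):
g(0) = mex{} = 0
g(1) = mex{} = 0
g(2) = mex{} = 0
g(3) = mex{0} = 1
g(4) = mex{0} = 1
g(5) = mex{0} = 1
g(6) = mex{0,1} = 2
g(7) = mex{0,1} = 2
g(8) = mex{0,1} = 2
g(9) = mex{1,2} = 0
So g(9) = 0.
Pile B is a plain Nim pile of size 9, so its Grundy value is 9.
By the Sprague-Grundy theorem, the Grundy value of a sum of independent games is the XOR of the component values.
Combined value = 0 ⊕ 9 = 9.

9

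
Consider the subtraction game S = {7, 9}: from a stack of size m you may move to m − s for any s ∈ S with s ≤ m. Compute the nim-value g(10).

Build the Grundy sequence with g(k) = mex{g(k−s) : s ∈ {7, 9}, s ≤ k}:
g(0) = mex{} = 0
g(1) = mex{} = 0
g(2) = mex{} = 0
g(3) = mex{} = 0
g(4) = mex{} = 0
g(5) = mex{} = 0
g(6) = mex{} = 0
g(7) = mex{0} = 1
g(8) = mex{0} = 1
g(9) = mex{0} = 1
g(10) = mex{0} = 1
So g(10) = 1.

1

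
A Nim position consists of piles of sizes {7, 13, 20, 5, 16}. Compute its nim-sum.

11

Compute the nim-sum pairwise:
7 XOR 13 = 10
10 XOR 20 = 30
30 XOR 5 = 27
27 XOR 16 = 11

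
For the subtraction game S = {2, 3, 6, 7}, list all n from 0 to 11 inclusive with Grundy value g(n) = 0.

0, 1, 5, 9, 10

Grundy values for subtraction set {2, 3, 6, 7}:
g(0) = mex{} = 0
g(1) = mex{} = 0
g(2) = mex{0} = 1
g(3) = mex{0} = 1
g(4) = mex{0,1} = 2
g(5) = mex{1} = 0
g(6) = mex{0,1,2} = 3
g(7) = mex{0,2} = 1
g(8) = mex{0,1,3} = 2
g(9) = mex{1,3} = 0
g(10) = mex{1,2} = 0
g(11) = mex{0,2} = 1
The P-positions (g = 0) in 0..11 are 0, 1, 5, 9, 10.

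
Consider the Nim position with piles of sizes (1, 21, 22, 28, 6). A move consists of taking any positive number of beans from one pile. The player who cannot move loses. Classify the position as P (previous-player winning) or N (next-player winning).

N-position

Bitwise XOR of the heap sizes:
  00001  (1)
  10101  (21)
  10110  (22)
  11100  (28)
  00110  (6)
  -----
  11000  (24)
The nim-sum is 24 ≠ 0, so this is an N-position: the player to move can win.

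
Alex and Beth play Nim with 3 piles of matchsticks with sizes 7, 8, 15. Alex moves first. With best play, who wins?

In binary:
  0111  (7)
  1000  (8)
  1111  (15)
  ----
  0000  (0)
The nim-sum is 0, so this is a P-position: the player to move is in a losing position under optimal play; Alex is about to move from it and so loses — Beth wins.

Beth wins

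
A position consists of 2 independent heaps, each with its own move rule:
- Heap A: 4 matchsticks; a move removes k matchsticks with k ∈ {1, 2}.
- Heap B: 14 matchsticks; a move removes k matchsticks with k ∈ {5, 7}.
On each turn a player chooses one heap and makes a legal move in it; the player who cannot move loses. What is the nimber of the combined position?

Build the Grundy sequence for heap A with g(k) = mex{g(k−s) : s ∈ {1, 2}, s ≤ k}:
k:     0  1  2  3  4
g(k):  0  1  2  0  1
So g(4) = 1.
Grundy values for heap B (subtraction set {5, 7}):
g(0) = mex{} = 0
g(1) = mex{} = 0
g(2) = mex{} = 0
g(3) = mex{} = 0
g(4) = mex{} = 0
g(5) = mex{0} = 1
g(6) = mex{0} = 1
g(7) = mex{0} = 1
g(8) = mex{0} = 1
g(9) = mex{0} = 1
g(10) = mex{0,1} = 2
g(11) = mex{0,1} = 2
g(12) = mex{1} = 0
g(13) = mex{1} = 0
g(14) = mex{1} = 0
So g(14) = 0.
By the Sprague-Grundy theorem, the Grundy value of a sum of independent games is the XOR of the component values.
Combined value = 1 ⊕ 0 = 1.

1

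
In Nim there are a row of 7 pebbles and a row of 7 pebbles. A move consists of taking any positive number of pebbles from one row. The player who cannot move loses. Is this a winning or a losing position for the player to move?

Compute the nim-sum pairwise:
7 XOR 7 = 0
The nim-sum is 0, so this is a P-position: the player to move is in a losing position under optimal play.

Losing position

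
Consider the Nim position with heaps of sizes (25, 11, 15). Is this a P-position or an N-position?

Nim-sum: 25 ⊕ 11 ⊕ 15 = 29.
The nim-sum is 29 ≠ 0, so this is an N-position: the player to move can win.

N-position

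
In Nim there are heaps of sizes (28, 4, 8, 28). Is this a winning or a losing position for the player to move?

Winning position

Compute the nim-sum pairwise:
28 XOR 4 = 24
24 XOR 8 = 16
16 XOR 28 = 12
The nim-sum is 12 ≠ 0, so this is an N-position: the player to move can win.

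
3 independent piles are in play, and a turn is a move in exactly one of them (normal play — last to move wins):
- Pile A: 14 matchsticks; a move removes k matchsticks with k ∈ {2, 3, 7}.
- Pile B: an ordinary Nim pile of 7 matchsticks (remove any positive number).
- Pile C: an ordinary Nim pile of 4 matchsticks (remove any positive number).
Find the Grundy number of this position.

1

For pile A, compute g(0), g(1), … with moves {2, 3, 7}:
k:     0  1  2  3  4  5  6  7  8  9 10 11 12 13 14
g(k):  0  0  1  1  2  0  0  1  1  2  0  0  1  1  2
So g(14) = 2.
Pile B is a plain Nim pile of size 7, so its Grundy value is 7.
Pile C is a plain Nim pile of size 4, so its Grundy value is 4.
The value of a disjunctive sum is the nim-sum of the parts.
Combined value = 2 XOR 7 XOR 4 = 1.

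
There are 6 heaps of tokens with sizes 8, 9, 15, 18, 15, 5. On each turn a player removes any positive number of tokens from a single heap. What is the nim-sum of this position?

Bitwise XOR of the heap sizes:
  01000  (8)
  01001  (9)
  01111  (15)
  10010  (18)
  01111  (15)
  00101  (5)
  -----
  10110  (22)

22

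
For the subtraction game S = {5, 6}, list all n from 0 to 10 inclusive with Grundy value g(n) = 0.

Compute g(0), g(1), … for moves {5, 6}:
g(0) = mex{} = 0
g(1) = mex{} = 0
g(2) = mex{} = 0
g(3) = mex{} = 0
g(4) = mex{} = 0
g(5) = mex{0} = 1
g(6) = mex{0} = 1
g(7) = mex{0} = 1
g(8) = mex{0} = 1
g(9) = mex{0} = 1
g(10) = mex{0,1} = 2
The P-positions (g = 0) in 0..10 are 0, 1, 2, 3, 4.

0, 1, 2, 3, 4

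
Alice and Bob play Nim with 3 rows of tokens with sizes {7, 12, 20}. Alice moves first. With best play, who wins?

Compute the nim-sum pairwise:
7 XOR 12 = 11
11 XOR 20 = 31
The nim-sum is 31 ≠ 0, so this is an N-position: the player to move can win; Alice has a winning move.

Alice wins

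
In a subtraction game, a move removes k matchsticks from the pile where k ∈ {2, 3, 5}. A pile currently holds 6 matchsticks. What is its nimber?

3

Compute g(0), g(1), … for moves {2, 3, 5}:
g(0) = mex{} = 0
g(1) = mex{} = 0
g(2) = mex{0} = 1
g(3) = mex{0} = 1
g(4) = mex{0,1} = 2
g(5) = mex{0,1} = 2
g(6) = mex{0,1,2} = 3
So g(6) = 3.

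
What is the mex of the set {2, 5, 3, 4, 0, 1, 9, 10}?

The values 0, 1, 2, 3, 4, 5 are all present; 6 is the first non-negative integer missing from the set.

6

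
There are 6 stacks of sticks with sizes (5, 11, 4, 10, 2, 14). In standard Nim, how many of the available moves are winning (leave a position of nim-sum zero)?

Bitwise XOR of the heap sizes:
  0101  (5)
  1011  (11)
  0100  (4)
  1010  (10)
  0010  (2)
  1110  (14)
  ----
  1100  (12)
The overall nim-sum is X = 12. A stack of size p has a winning move iff p XOR X < p (reduce it to p XOR X).
  5: 5 XOR 12 = 9 ≥ 5 — no move.
  11: 11 XOR 12 = 7 < 11 — winning move (to 7).
  4: 4 XOR 12 = 8 ≥ 4 — no move.
  10: 10 XOR 12 = 6 < 10 — winning move (to 6).
  2: 2 XOR 12 = 14 ≥ 2 — no move.
  14: 14 XOR 12 = 2 < 14 — winning move (to 2).
That gives 3 winning moves.

3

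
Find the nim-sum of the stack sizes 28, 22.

10

Nim-sum: 28 ^ 22 = 10.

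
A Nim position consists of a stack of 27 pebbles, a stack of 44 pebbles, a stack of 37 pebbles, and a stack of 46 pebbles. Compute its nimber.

Nim-sum: 27 ⊕ 44 ⊕ 37 ⊕ 46 = 60.

60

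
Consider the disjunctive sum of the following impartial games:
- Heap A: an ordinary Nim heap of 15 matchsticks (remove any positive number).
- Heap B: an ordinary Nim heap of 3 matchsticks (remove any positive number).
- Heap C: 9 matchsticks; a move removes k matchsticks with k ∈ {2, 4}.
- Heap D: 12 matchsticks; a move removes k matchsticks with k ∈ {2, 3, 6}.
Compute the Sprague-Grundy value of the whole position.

Heap A is a plain Nim heap of size 15, so its Grundy value is 15.
Heap B is a plain Nim heap of size 3, so its Grundy value is 3.
Build the Grundy sequence for heap C with g(k) = mex{g(k−s) : s ∈ {2, 4}, s ≤ k}:
g(0) = mex{} = 0
g(1) = mex{} = 0
g(2) = mex{0} = 1
g(3) = mex{0} = 1
g(4) = mex{0,1} = 2
g(5) = mex{0,1} = 2
g(6) = mex{1,2} = 0
g(7) = mex{1,2} = 0
g(8) = mex{0,2} = 1
g(9) = mex{0,2} = 1
So g(9) = 1.
For heap D, compute g(0), g(1), … with moves {2, 3, 6}:
k:     0  1  2  3  4  5  6  7  8  9 10 11 12
g(k):  0  0  1  1  2  0  3  1  2  0  0  1  1
So g(12) = 1.
By the Sprague-Grundy theorem, the Grundy value of a sum of independent games is the XOR of the component values.
Combined value = 15 ⊕ 3 ⊕ 1 ⊕ 1 = 12.

12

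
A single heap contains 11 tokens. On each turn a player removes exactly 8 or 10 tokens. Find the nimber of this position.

1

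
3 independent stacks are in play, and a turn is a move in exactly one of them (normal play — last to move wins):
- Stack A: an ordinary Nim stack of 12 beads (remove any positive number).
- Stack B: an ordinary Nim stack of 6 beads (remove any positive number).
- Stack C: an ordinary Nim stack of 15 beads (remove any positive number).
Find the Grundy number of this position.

Stack A is a plain Nim stack of size 12, so its Grundy value is 12.
Stack B is a plain Nim stack of size 6, so its Grundy value is 6.
Stack C is a plain Nim stack of size 15, so its Grundy value is 15.
By the Sprague-Grundy theorem, the Grundy value of a sum of independent games is the XOR of the component values.
Combined value = 12 XOR 6 XOR 15 = 5.

5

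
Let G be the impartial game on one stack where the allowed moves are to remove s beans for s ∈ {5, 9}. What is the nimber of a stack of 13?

2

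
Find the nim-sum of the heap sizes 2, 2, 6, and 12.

10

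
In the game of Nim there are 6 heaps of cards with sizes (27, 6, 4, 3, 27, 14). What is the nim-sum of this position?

15

Nim-sum: 27 XOR 6 XOR 4 XOR 3 XOR 27 XOR 14 = 15.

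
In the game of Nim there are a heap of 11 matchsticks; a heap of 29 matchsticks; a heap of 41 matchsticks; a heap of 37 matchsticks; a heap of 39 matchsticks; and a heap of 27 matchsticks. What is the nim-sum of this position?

38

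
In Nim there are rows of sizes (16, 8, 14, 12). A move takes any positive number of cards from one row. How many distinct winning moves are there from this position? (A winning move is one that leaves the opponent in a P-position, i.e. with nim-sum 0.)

1

Nim-sum: 16 XOR 8 XOR 14 XOR 12 = 26.
The overall nim-sum is X = 26. A row of size p has a winning move iff p XOR X < p (reduce it to p XOR X).
  16: 16 XOR 26 = 10 < 16 — winning move (to 10).
  8: 8 XOR 26 = 18 ≥ 8 — no move.
  14: 14 XOR 26 = 20 ≥ 14 — no move.
  12: 12 XOR 26 = 22 ≥ 12 — no move.
That gives 1 winning move.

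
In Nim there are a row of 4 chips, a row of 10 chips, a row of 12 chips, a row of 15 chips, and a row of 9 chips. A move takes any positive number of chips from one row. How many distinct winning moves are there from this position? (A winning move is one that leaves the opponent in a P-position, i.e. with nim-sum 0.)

Compute the nim-sum pairwise:
4 XOR 10 = 14
14 XOR 12 = 2
2 XOR 15 = 13
13 XOR 9 = 4
The overall nim-sum is X = 4. A row of size p has a winning move iff p XOR X < p (reduce it to p XOR X).
  4: 4 XOR 4 = 0 < 4 — winning move (to 0).
  10: 10 XOR 4 = 14 ≥ 10 — no move.
  12: 12 XOR 4 = 8 < 12 — winning move (to 8).
  15: 15 XOR 4 = 11 < 15 — winning move (to 11).
  9: 9 XOR 4 = 13 ≥ 9 — no move.
That gives 3 winning moves.

3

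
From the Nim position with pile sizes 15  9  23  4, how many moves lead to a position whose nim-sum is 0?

1

Bitwise XOR of the heap sizes:
  01111  (15)
  01001  (9)
  10111  (23)
  00100  (4)
  -----
  10101  (21)
The overall nim-sum is X = 21. A pile of size p has a winning move iff p XOR X < p (reduce it to p XOR X).
  15: 15 XOR 21 = 26 ≥ 15 — no move.
  9: 9 XOR 21 = 28 ≥ 9 — no move.
  23: 23 XOR 21 = 2 < 23 — winning move (to 2).
  4: 4 XOR 21 = 17 ≥ 4 — no move.
That gives 1 winning move.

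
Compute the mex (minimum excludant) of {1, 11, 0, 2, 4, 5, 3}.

6

The values 0, 1, 2, 3, 4, 5 are all present; 6 is the first non-negative integer missing from the set.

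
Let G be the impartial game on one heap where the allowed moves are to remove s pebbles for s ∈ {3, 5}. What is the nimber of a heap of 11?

1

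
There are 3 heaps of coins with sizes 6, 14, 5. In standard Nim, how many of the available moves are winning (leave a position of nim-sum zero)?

1

Nim-sum: 6 ^ 14 ^ 5 = 13.
The overall nim-sum is X = 13. A heap of size p has a winning move iff p XOR X < p (reduce it to p XOR X).
  6: 6 XOR 13 = 11 ≥ 6 — no move.
  14: 14 XOR 13 = 3 < 14 — winning move (to 3).
  5: 5 XOR 13 = 8 ≥ 5 — no move.
That gives 1 winning move.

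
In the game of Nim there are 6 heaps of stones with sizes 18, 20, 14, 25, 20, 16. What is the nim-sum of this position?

21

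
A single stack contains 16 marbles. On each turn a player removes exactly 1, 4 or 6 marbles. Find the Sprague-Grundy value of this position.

1

Grundy values for subtraction set {1, 4, 6}:
k:     0  1  2  3  4  5  6  7  8  9 10 11 12 13 14 15 16
g(k):  0  1  0  1  2  0  1  0  1  2  0  1  0  1  2  0  1
So g(16) = 1.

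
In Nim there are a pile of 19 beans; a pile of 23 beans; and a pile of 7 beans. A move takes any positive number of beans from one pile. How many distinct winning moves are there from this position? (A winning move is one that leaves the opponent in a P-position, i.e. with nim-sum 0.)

3

Nim-sum: 19 XOR 23 XOR 7 = 3.
The overall nim-sum is X = 3. A pile of size p has a winning move iff p XOR X < p (reduce it to p XOR X).
  19: 19 XOR 3 = 16 < 19 — winning move (to 16).
  23: 23 XOR 3 = 20 < 23 — winning move (to 20).
  7: 7 XOR 3 = 4 < 7 — winning move (to 4).
That gives 3 winning moves.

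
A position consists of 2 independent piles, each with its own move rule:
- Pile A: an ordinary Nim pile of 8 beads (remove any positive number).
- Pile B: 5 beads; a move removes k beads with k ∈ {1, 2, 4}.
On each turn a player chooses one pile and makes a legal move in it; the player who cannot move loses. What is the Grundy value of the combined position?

10

Pile A is a plain Nim pile of size 8, so its Grundy value is 8.
Build the Grundy sequence for pile B with g(k) = mex{g(k−s) : s ∈ {1, 2, 4}, s ≤ k}:
g(0) = mex{} = 0
g(1) = mex{0} = 1
g(2) = mex{0,1} = 2
g(3) = mex{1,2} = 0
g(4) = mex{0,2} = 1
g(5) = mex{0,1} = 2
So g(5) = 2.
The value of a disjunctive sum is the nim-sum of the parts.
Combined value = 8 ⊕ 2 = 10.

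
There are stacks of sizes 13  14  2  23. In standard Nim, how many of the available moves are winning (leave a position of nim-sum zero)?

1

Compute the nim-sum pairwise:
13 ^ 14 = 3
3 ^ 2 = 1
1 ^ 23 = 22
The overall nim-sum is X = 22. A stack of size p has a winning move iff p XOR X < p (reduce it to p XOR X).
  13: 13 XOR 22 = 27 ≥ 13 — no move.
  14: 14 XOR 22 = 24 ≥ 14 — no move.
  2: 2 XOR 22 = 20 ≥ 2 — no move.
  23: 23 XOR 22 = 1 < 23 — winning move (to 1).
That gives 1 winning move.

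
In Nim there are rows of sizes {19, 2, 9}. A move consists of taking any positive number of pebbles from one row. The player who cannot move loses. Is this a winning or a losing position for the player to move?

Write each in binary and XOR column by column:
  10011  (19)
  00010  (2)
  01001  (9)
  -----
  11000  (24)
The nim-sum is 24 ≠ 0, so this is an N-position: the player to move can win.

Winning position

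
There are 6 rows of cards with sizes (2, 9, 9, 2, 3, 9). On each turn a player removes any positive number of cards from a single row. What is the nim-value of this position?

Write each in binary and XOR column by column:
  0010  (2)
  1001  (9)
  1001  (9)
  0010  (2)
  0011  (3)
  1001  (9)
  ----
  1010  (10)

10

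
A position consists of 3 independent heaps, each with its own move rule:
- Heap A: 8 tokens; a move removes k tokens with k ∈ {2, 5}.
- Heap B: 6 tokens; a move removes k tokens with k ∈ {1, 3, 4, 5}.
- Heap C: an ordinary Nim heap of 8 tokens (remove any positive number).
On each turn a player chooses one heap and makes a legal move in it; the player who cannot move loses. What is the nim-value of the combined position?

10

Grundy values for heap A (subtraction set {2, 5}):
k:     0  1  2  3  4  5  6  7  8
g(k):  0  0  1  1  0  2  1  0  0
So g(8) = 0.
For heap B, compute g(0), g(1), … with moves {1, 3, 4, 5}:
k:     0  1  2  3  4  5  6
g(k):  0  1  0  1  2  3  2
So g(6) = 2.
Heap C is a plain Nim heap of size 8, so its Grundy value is 8.
By the Sprague-Grundy theorem, the Grundy value of a sum of independent games is the XOR of the component values.
Combined value = 0 ⊕ 2 ⊕ 8 = 10.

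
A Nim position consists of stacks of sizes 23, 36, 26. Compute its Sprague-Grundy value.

Nim-sum: 23 ^ 36 ^ 26 = 41.

41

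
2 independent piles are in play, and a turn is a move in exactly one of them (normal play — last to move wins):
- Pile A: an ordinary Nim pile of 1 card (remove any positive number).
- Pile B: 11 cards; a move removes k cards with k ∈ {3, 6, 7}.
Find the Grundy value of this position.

1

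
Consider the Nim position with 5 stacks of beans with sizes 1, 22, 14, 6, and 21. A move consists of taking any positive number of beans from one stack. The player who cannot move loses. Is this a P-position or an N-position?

Nim-sum: 1 ⊕ 22 ⊕ 14 ⊕ 6 ⊕ 21 = 10.
The nim-sum is 10 ≠ 0, so this is an N-position: the player to move can win.

N-position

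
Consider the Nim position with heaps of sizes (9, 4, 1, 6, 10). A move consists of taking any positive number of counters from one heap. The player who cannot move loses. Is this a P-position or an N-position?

P-position

Nim-sum: 9 ^ 4 ^ 1 ^ 6 ^ 10 = 0.
The nim-sum is 0, so this is a P-position: the player to move is in a losing position under optimal play.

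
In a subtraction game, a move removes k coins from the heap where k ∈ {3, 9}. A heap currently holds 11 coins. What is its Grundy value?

Build the Grundy sequence with g(k) = mex{g(k−s) : s ∈ {3, 9}, s ≤ k}:
g(0) = mex{} = 0
g(1) = mex{} = 0
g(2) = mex{} = 0
g(3) = mex{0} = 1
g(4) = mex{0} = 1
g(5) = mex{0} = 1
g(6) = mex{1} = 0
g(7) = mex{1} = 0
g(8) = mex{1} = 0
g(9) = mex{0} = 1
g(10) = mex{0} = 1
g(11) = mex{0} = 1
So g(11) = 1.

1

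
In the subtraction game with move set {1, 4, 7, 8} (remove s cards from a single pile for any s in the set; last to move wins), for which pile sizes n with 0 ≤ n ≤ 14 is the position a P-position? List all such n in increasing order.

0, 2, 5, 11, 14

Build the Grundy sequence with g(k) = mex{g(k−s) : s ∈ {1, 4, 7, 8}, s ≤ k}:
k:     0  1  2  3  4  5  6  7  8  9 10 11 12 13 14
g(k):  0  1  0  1  2  0  1  2  3  2  3  0  1  3  0
The P-positions (g = 0) in 0..14 are 0, 2, 5, 11, 14.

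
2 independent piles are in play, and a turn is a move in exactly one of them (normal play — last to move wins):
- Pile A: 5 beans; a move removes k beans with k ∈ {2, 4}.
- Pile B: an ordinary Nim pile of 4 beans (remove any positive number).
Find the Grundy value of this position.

6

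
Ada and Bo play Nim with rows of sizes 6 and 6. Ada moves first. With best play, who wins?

Bo wins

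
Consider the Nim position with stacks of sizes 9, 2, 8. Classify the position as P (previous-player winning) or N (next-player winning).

Compute the nim-sum pairwise:
9 ^ 2 = 11
11 ^ 8 = 3
The nim-sum is 3 ≠ 0, so this is an N-position: the player to move can win.

N-position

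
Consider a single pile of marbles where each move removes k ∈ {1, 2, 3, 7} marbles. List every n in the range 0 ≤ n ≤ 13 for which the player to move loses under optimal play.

0, 4, 8, 12

Grundy values for subtraction set {1, 2, 3, 7}:
g(0) = mex{} = 0
g(1) = mex{0} = 1
g(2) = mex{0,1} = 2
g(3) = mex{0,1,2} = 3
g(4) = mex{1,2,3} = 0
g(5) = mex{0,2,3} = 1
g(6) = mex{0,1,3} = 2
g(7) = mex{0,1,2} = 3
g(8) = mex{1,2,3} = 0
g(9) = mex{0,2,3} = 1
g(10) = mex{0,1,3} = 2
g(11) = mex{0,1,2} = 3
g(12) = mex{1,2,3} = 0
g(13) = mex{0,2,3} = 1
The P-positions (g = 0) in 0..13 are 0, 4, 8, 12.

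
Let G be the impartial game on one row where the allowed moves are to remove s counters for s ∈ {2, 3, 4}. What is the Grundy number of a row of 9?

1

Compute g(0), g(1), … for moves {2, 3, 4}:
k:     0  1  2  3  4  5  6  7  8  9
g(k):  0  0  1  1  2  2  0  0  1  1
So g(9) = 1.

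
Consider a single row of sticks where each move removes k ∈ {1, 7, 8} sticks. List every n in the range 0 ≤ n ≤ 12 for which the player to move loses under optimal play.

0, 2, 4, 6

Grundy values for subtraction set {1, 7, 8}:
k:     0  1  2  3  4  5  6  7  8  9 10 11 12
g(k):  0  1  0  1  0  1  0  1  2  3  2  3  2
The P-positions (g = 0) in 0..12 are 0, 2, 4, 6.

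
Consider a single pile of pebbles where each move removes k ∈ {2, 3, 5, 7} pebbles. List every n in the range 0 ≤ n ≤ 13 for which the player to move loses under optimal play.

0, 1, 9, 10

Compute g(0), g(1), … for moves {2, 3, 5, 7}:
g(0) = mex{} = 0
g(1) = mex{} = 0
g(2) = mex{0} = 1
g(3) = mex{0} = 1
g(4) = mex{0,1} = 2
g(5) = mex{0,1} = 2
g(6) = mex{0,1,2} = 3
g(7) = mex{0,1,2} = 3
g(8) = mex{0,1,2,3} = 4
g(9) = mex{1,2,3} = 0
g(10) = mex{1,2,3,4} = 0
g(11) = mex{0,2,3,4} = 1
g(12) = mex{0,2,3} = 1
g(13) = mex{0,1,3,4} = 2
The P-positions (g = 0) in 0..13 are 0, 1, 9, 10.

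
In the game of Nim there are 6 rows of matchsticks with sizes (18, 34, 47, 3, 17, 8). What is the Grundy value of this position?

In binary:
  010010  (18)
  100010  (34)
  101111  (47)
  000011  (3)
  010001  (17)
  001000  (8)
  ------
  000101  (5)

5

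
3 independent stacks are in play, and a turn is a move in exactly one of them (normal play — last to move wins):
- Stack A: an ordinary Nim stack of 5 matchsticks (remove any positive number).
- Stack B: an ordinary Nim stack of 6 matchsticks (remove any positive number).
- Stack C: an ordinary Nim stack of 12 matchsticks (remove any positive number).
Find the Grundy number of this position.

Stack A is a plain Nim stack of size 5, so its Grundy value is 5.
Stack B is a plain Nim stack of size 6, so its Grundy value is 6.
Stack C is a plain Nim stack of size 12, so its Grundy value is 12.
The value of a disjunctive sum is the nim-sum of the parts.
Combined value = 5 XOR 6 XOR 12 = 15.

15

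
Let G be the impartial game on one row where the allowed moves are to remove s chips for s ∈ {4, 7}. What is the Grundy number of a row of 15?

1

Compute g(0), g(1), … for moves {4, 7}:
k:     0  1  2  3  4  5  6  7  8  9 10 11 12 13 14 15
g(k):  0  0  0  0  1  1  1  1  2  2  2  0  0  0  0  1
So g(15) = 1.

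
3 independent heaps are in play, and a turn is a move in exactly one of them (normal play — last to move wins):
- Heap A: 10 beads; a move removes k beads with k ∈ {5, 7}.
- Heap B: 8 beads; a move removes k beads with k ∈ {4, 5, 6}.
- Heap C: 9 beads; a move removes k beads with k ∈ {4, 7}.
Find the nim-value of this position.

2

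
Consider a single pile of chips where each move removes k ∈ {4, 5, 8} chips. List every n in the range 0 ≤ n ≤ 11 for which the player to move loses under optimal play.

0, 1, 2, 3

Grundy values for subtraction set {4, 5, 8}:
g(0) = mex{} = 0
g(1) = mex{} = 0
g(2) = mex{} = 0
g(3) = mex{} = 0
g(4) = mex{0} = 1
g(5) = mex{0} = 1
g(6) = mex{0} = 1
g(7) = mex{0} = 1
g(8) = mex{0,1} = 2
g(9) = mex{0,1} = 2
g(10) = mex{0,1} = 2
g(11) = mex{0,1} = 2
The P-positions (g = 0) in 0..11 are 0, 1, 2, 3.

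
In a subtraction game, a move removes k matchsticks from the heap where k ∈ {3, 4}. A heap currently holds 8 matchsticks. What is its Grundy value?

Grundy values for subtraction set {3, 4}:
g(0) = mex{} = 0
g(1) = mex{} = 0
g(2) = mex{} = 0
g(3) = mex{0} = 1
g(4) = mex{0} = 1
g(5) = mex{0} = 1
g(6) = mex{0,1} = 2
g(7) = mex{1} = 0
g(8) = mex{1} = 0
So g(8) = 0.

0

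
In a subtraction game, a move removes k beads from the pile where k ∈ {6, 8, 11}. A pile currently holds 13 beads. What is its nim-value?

Compute g(0), g(1), … for moves {6, 8, 11}:
k:     0  1  2  3  4  5  6  7  8  9 10 11 12 13
g(k):  0  0  0  0  0  0  1  1  1  1  1  1  2  2
So g(13) = 2.

2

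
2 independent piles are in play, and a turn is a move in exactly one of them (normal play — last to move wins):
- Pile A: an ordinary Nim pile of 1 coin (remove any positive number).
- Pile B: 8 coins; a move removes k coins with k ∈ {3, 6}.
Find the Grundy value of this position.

Pile A is a plain Nim pile of size 1, so its Grundy value is 1.
Build the Grundy sequence for pile B with g(k) = mex{g(k−s) : s ∈ {3, 6}, s ≤ k}:
g(0) = mex{} = 0
g(1) = mex{} = 0
g(2) = mex{} = 0
g(3) = mex{0} = 1
g(4) = mex{0} = 1
g(5) = mex{0} = 1
g(6) = mex{0,1} = 2
g(7) = mex{0,1} = 2
g(8) = mex{0,1} = 2
So g(8) = 2.
By the Sprague-Grundy theorem, the Grundy value of a sum of independent games is the XOR of the component values.
Combined value = 1 ⊕ 2 = 3.

3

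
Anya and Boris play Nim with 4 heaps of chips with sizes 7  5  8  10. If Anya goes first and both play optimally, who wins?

Nim-sum: 7 ^ 5 ^ 8 ^ 10 = 0.
The nim-sum is 0, so this is a P-position: the player to move is in a losing position under optimal play; Anya is about to move from it and so loses — Boris wins.

Boris wins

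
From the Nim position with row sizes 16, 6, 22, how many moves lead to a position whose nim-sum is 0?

Compute the nim-sum pairwise:
16 XOR 6 = 22
22 XOR 22 = 0
The nim-sum is already 0, so every move leaves a nonzero nim-sum — there are no winning moves.

0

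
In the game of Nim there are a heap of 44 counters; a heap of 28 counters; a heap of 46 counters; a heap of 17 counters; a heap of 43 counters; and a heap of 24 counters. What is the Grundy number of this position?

60

Compute the nim-sum pairwise:
44 ^ 28 = 48
48 ^ 46 = 30
30 ^ 17 = 15
15 ^ 43 = 36
36 ^ 24 = 60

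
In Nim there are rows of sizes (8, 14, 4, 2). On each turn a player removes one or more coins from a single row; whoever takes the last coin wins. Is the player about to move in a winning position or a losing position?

Losing position

Compute the nim-sum pairwise:
8 XOR 14 = 6
6 XOR 4 = 2
2 XOR 2 = 0
The nim-sum is 0, so this is a P-position: the player to move is in a losing position under optimal play.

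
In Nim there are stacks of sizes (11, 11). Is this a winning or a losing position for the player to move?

Losing position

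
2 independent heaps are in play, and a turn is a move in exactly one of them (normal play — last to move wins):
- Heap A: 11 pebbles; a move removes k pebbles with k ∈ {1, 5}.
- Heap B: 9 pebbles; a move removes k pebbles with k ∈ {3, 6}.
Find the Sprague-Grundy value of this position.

1

Grundy values for heap A (subtraction set {1, 5}):
k:     0  1  2  3  4  5  6  7  8  9 10 11
g(k):  0  1  0  1  0  1  0  1  0  1  0  1
So g(11) = 1.
Build the Grundy sequence for heap B with g(k) = mex{g(k−s) : s ∈ {3, 6}, s ≤ k}:
k:     0  1  2  3  4  5  6  7  8  9
g(k):  0  0  0  1  1  1  2  2  2  0
So g(9) = 0.
By the Sprague-Grundy theorem, the Grundy value of a sum of independent games is the XOR of the component values.
Combined value = 1 ⊕ 0 = 1.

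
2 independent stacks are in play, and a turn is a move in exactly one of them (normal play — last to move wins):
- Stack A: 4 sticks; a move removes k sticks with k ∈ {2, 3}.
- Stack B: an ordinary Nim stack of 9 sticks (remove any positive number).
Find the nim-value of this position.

11

For stack A, compute g(0), g(1), … with moves {2, 3}:
g(0) = mex{} = 0
g(1) = mex{} = 0
g(2) = mex{0} = 1
g(3) = mex{0} = 1
g(4) = mex{0,1} = 2
So g(4) = 2.
Stack B is a plain Nim stack of size 9, so its Grundy value is 9.
By the Sprague-Grundy theorem, the Grundy value of a sum of independent games is the XOR of the component values.
Combined value = 2 XOR 9 = 11.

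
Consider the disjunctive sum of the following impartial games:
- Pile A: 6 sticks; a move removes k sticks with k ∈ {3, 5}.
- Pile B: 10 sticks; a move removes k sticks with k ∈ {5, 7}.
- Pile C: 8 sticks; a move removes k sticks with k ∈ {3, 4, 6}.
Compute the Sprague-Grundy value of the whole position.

2

For pile A, compute g(0), g(1), … with moves {3, 5}:
g(0) = mex{} = 0
g(1) = mex{} = 0
g(2) = mex{} = 0
g(3) = mex{0} = 1
g(4) = mex{0} = 1
g(5) = mex{0} = 1
g(6) = mex{0,1} = 2
So g(6) = 2.
Grundy values for pile B (subtraction set {5, 7}):
g(0) = mex{} = 0
g(1) = mex{} = 0
g(2) = mex{} = 0
g(3) = mex{} = 0
g(4) = mex{} = 0
g(5) = mex{0} = 1
g(6) = mex{0} = 1
g(7) = mex{0} = 1
g(8) = mex{0} = 1
g(9) = mex{0} = 1
g(10) = mex{0,1} = 2
So g(10) = 2.
Build the Grundy sequence for pile C with g(k) = mex{g(k−s) : s ∈ {3, 4, 6}, s ≤ k}:
k:     0  1  2  3  4  5  6  7  8
g(k):  0  0  0  1  1  1  2  2  2
So g(8) = 2.
By the Sprague-Grundy theorem, the Grundy value of a sum of independent games is the XOR of the component values.
Combined value = 2 ⊕ 2 ⊕ 2 = 2.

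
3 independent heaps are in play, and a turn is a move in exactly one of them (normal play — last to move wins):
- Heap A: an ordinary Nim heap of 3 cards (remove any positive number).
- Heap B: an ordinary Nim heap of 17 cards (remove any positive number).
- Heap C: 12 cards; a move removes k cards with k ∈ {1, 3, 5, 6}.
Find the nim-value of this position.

19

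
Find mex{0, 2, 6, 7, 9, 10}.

1

0 is in the set but 1 is not, so the mex is 1.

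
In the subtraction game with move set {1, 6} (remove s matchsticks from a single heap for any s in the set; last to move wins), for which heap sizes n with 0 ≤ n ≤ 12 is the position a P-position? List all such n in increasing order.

0, 2, 4, 7, 9, 11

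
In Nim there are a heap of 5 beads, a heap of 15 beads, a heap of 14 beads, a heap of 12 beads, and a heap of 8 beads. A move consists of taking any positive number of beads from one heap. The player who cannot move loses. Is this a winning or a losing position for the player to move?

Losing position

Nim-sum: 5 XOR 15 XOR 14 XOR 12 XOR 8 = 0.
The nim-sum is 0, so this is a P-position: the player to move is in a losing position under optimal play.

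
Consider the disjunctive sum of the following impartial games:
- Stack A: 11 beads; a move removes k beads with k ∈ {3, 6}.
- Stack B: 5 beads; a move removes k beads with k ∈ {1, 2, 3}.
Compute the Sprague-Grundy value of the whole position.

1

Build the Grundy sequence for stack A with g(k) = mex{g(k−s) : s ∈ {3, 6}, s ≤ k}:
k:     0  1  2  3  4  5  6  7  8  9 10 11
g(k):  0  0  0  1  1  1  2  2  2  0  0  0
So g(11) = 0.
For stack B, compute g(0), g(1), … with moves {1, 2, 3}:
g(0) = mex{} = 0
g(1) = mex{0} = 1
g(2) = mex{0,1} = 2
g(3) = mex{0,1,2} = 3
g(4) = mex{1,2,3} = 0
g(5) = mex{0,2,3} = 1
So g(5) = 1.
By the Sprague-Grundy theorem, the Grundy value of a sum of independent games is the XOR of the component values.
Combined value = 0 ⊕ 1 = 1.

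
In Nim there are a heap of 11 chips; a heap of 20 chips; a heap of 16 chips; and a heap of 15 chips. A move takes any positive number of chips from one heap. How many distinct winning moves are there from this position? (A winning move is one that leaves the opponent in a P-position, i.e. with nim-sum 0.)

0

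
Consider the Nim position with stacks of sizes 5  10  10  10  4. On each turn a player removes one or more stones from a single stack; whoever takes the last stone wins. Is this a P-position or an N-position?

Compute the nim-sum pairwise:
5 XOR 10 = 15
15 XOR 10 = 5
5 XOR 10 = 15
15 XOR 4 = 11
The nim-sum is 11 ≠ 0, so this is an N-position: the player to move can win.

N-position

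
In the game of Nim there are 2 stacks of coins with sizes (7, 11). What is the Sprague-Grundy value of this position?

Compute the nim-sum pairwise:
7 XOR 11 = 12

12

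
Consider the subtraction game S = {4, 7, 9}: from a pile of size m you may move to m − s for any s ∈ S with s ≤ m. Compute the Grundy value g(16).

Grundy values for subtraction set {4, 7, 9}:
k:     0  1  2  3  4  5  6  7  8  9 10 11 12 13 14 15 16
g(k):  0  0  0  0  1  1  1  1  2  2  2  2  3  0  0  0  0
So g(16) = 0.

0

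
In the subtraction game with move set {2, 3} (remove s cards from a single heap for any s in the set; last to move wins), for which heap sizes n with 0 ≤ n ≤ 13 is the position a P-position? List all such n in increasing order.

Compute g(0), g(1), … for moves {2, 3}:
g(0) = mex{} = 0
g(1) = mex{} = 0
g(2) = mex{0} = 1
g(3) = mex{0} = 1
g(4) = mex{0,1} = 2
g(5) = mex{1} = 0
g(6) = mex{1,2} = 0
g(7) = mex{0,2} = 1
g(8) = mex{0} = 1
g(9) = mex{0,1} = 2
g(10) = mex{1} = 0
g(11) = mex{1,2} = 0
g(12) = mex{0,2} = 1
g(13) = mex{0} = 1
The P-positions (g = 0) in 0..13 are 0, 1, 5, 6, 10, 11.

0, 1, 5, 6, 10, 11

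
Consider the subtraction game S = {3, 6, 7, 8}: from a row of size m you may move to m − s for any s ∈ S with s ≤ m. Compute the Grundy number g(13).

0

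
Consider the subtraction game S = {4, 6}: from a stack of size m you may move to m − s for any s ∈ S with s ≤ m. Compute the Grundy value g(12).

0

Grundy values for subtraction set {4, 6}:
g(0) = mex{} = 0
g(1) = mex{} = 0
g(2) = mex{} = 0
g(3) = mex{} = 0
g(4) = mex{0} = 1
g(5) = mex{0} = 1
g(6) = mex{0} = 1
g(7) = mex{0} = 1
g(8) = mex{0,1} = 2
g(9) = mex{0,1} = 2
g(10) = mex{1} = 0
g(11) = mex{1} = 0
g(12) = mex{1,2} = 0
So g(12) = 0.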